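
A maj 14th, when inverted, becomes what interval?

First reduce the compound major fourteenth to its simple form, a major seventh.
Inverted interval numbers add to nine, so a seventh pairs with a second (7 + 2 = 9).
And major becomes minor under inversion, so we get a minor second.

minor 2nd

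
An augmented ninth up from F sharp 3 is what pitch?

Counting two letter names plus an octave up from F lands on G.
An augmented ninth is 15 semitones; 15 semitones up from F#3 gives G##4.

G double-sharp 4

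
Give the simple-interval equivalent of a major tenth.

M3

Take out an octave (7 from the number): 10 − 7 = 3.
That makes a major tenth a compound major third — an octave plus a major third.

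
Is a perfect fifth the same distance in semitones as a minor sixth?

A perfect fifth is 7 semitones but a minor sixth is 8 semitones — different sizes.

No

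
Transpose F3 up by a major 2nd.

G3

Two letter names up from F: G.
A major second is 2 semitones; 2 semitones up from F3 gives G3.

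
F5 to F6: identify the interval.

perfect octave

F to F is the same letter name, plus an octave — that makes it an octave of some quality.
F5 to F6 is 12 semitones, matching the perfect octave exactly, so the quality is perfect.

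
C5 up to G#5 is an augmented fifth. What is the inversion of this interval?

diminished 4th

The rule of nine gives the new number: 9 − 5 = 4, so a fifth becomes a fourth.
The quality also flips — augmented becomes diminished — giving a diminished fourth.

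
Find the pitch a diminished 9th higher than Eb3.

Counting two letter names plus an octave up from E lands on F.
Moving 12 semitones up from Eb3 (the size of a diminished ninth) reaches Fbb4.

Fbb4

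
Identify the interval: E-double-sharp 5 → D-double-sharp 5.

major second

Descending from E##5 to D##5 is the same interval as ascending D##5 to E##5.
D to E spans two letter names (D-E) — that makes it a second of some quality.
The major second spans 2 semitones, and D##5 to E##5 is exactly 2 semitones — so this is a major second.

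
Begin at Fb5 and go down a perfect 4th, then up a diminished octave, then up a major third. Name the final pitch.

Ebb6

Fb5 down a perfect fourth → Cb5 (5 semitones).
Up a diminished octave from Cb5: Cbb6 (11 semitones up).
Cbb6 up a major third → Ebb6 (4 semitones).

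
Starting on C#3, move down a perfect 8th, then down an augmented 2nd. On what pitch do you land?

Bb1

C#3 down a perfect octave → C#2 (12 semitones).
C#2 down an augmented second → Bb1 (3 semitones).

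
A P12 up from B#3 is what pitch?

Counting five letter names plus an octave up from B lands on F.
Moving 19 semitones up from B#3 (the size of a perfect twelfth) reaches F##5.

F##5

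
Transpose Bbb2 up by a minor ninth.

Cbb4

Two letters up from B (plus an octave) reaches C.
Moving 13 semitones up from Bbb2 (the size of a minor ninth) reaches Cbb4.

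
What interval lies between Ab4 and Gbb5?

diminished seventh

A to G spans seven letter names (A-B-C-D-E-F-G) — that makes it a seventh of some quality.
A major seventh would be 11 semitones; Ab4 to Gbb5 is 9, two semitones narrower, so the interval is diminished.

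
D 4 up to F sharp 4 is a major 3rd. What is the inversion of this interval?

minor sixth

Interval numbers invert to sum to nine: 3 + 6 = 9, so a third inverts to a sixth.
The quality also flips — major becomes minor — giving a minor sixth.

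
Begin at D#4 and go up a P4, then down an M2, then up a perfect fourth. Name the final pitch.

B4

D#4 up a perfect fourth → G#4 (5 semitones).
Down a major second from G#4: F#4 (2 semitones down).
Up a perfect fourth from F#4: B4 (5 semitones up).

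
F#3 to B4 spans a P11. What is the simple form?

Take out an octave (7 from the number): 11 − 7 = 4.
So a perfect eleventh is an octave plus a perfect fourth. The quality is unchanged.

perfect 4th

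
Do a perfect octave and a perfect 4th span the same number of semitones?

No

A perfect octave spans 12 semitones; a perfect fourth spans 5 semitones. They differ by 7.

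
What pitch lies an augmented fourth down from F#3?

Four letter names down from F: C.
An augmented fourth spans 6 semitones, so from F#3 the target pitch is C3.

C3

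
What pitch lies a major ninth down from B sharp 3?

A sharp 2

The ninth's letter: B down two letter names plus an octave → A.
Moving 14 semitones down from B#3 (the size of a major ninth) reaches A#2.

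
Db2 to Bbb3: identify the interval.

D to B spans six letter names (D-E-F-G-A-B), plus an octave: a thirteenth.
Db2 to Bbb3 is 20 semitones, a half step short of the major thirteenth (21), so this is minor.
(Equivalently, a compound minor sixth: a minor sixth plus an octave.)

m13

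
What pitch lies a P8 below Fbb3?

An octave keeps the letter name F, an octave down from F.
A perfect octave is 12 semitones; 12 semitones down from Fbb3 gives Fbb2.

Fbb2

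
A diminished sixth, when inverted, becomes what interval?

A3

The rule of nine gives the new number: 9 − 6 = 3, so a sixth becomes a third.
The quality also flips — diminished becomes augmented — giving an augmented third.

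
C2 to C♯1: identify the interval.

Descending from C2 to C#1 is the same interval as ascending C#1 to C2.
C to C is the same letter name, plus an octave: an octave.
A perfect octave would be 12 semitones; C#1 to C2 is 11, one semitone narrower, so the interval is diminished.

diminished octave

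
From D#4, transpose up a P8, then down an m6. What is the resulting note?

Up a perfect octave from D#4: D#5 (12 semitones up).
A minor sixth down from D#5 is F##4.

F##4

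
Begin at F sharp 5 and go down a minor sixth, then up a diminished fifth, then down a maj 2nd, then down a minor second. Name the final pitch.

F#5 down a minor sixth → A#4 (8 semitones).
A diminished fifth up from A#4 is E5.
A major second down from E5 is D5.
A minor second down from D5 is C#5.

C sharp 5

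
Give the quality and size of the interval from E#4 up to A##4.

A4

E to A spans four letter names (E-F-G-A) — that makes it a fourth of some quality.
The perfect fourth is 5 semitones; here we have 6, one semitone wider: augmented.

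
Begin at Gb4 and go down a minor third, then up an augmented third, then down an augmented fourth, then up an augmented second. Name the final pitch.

Down a minor third from Gb4: Eb4 (3 semitones down).
Eb4 up an augmented third → G#4 (5 semitones).
G#4 down an augmented fourth → D4 (6 semitones).
Up an augmented second from D4: E#4 (3 semitones up).

E#4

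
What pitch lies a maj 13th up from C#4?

Six letters up from C (plus an octave) reaches A.
A major thirteenth spans 21 semitones, so from C#4 the target pitch is A#5.

A#5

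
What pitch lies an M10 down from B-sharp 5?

G-sharp 4

Three letters down from B (plus an octave) reaches G.
A major tenth is 16 semitones; 16 semitones down from B#5 gives G#4.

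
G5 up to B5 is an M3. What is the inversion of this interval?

minor 6th

Inverted interval numbers add to nine, so a third pairs with a sixth (3 + 6 = 9).
And major becomes minor under inversion, so we get a minor sixth.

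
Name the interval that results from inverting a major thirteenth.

minor third

First reduce the compound major thirteenth to its simple form, a major sixth.
Inverted interval numbers add to nine, so a sixth pairs with a third (6 + 3 = 9).
And major becomes minor under inversion, so we get a minor third.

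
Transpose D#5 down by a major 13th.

Six letters down from D (plus an octave) reaches F.
A major thirteenth is 21 semitones; 21 semitones down from D#5 gives F#3.

F#3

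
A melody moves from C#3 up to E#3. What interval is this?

C to E spans three letter names (C-D-E): a third.
C#3 to E#3 is 4 semitones, matching the major third exactly, so the quality is major.

major third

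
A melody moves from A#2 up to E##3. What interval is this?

augmented fifth

A to E spans five letter names (A-B-C-D-E): a fifth.
A#2 to E##3 spans 8 semitones — one semitone wider than the perfect fifth (7) — giving an augmented fifth.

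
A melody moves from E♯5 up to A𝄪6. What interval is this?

E to A spans four letter names (E-F-G-A), plus an octave — that makes it an eleventh of some quality.
A perfect eleventh would be 17 semitones; E#5 to A##6 is 18, one semitone wider, so the interval is augmented.
(Equivalently, a compound augmented fourth: an augmented fourth plus an octave.)

augmented 11th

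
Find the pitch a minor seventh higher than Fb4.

Seven letter names up from F: E.
Moving 10 semitones up from Fb4 (the size of a minor seventh) reaches Ebb5.

Ebb5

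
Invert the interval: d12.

augmented fourth

First reduce the compound diminished twelfth to its simple form, a diminished fifth.
Inverted interval numbers add to nine, so a fifth pairs with a fourth (5 + 4 = 9).
Quality inverts too: diminished becomes augmented. That makes the inversion an augmented fourth.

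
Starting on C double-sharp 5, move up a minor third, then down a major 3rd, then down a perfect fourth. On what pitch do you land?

Up a minor third from C##5: E#5 (3 semitones up).
Down a major third from E#5: C#5 (4 semitones down).
A perfect fourth down from C#5 is G#4.

G sharp 4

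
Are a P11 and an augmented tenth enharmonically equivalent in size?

A perfect eleventh spans 17 semitones, and an augmented tenth also spans 17 semitones — they're enharmonic.

Yes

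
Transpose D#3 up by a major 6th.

B#3

Counting six letter names up from D lands on B.
A major sixth is 9 semitones; 9 semitones up from D#3 gives B#3.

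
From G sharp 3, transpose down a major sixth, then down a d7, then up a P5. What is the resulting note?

G double-sharp 2

Down a major sixth from G#3: B2 (9 semitones down).
B2 down a diminished seventh → C##2 (9 semitones).
C##2 up a perfect fifth → G##2 (7 semitones).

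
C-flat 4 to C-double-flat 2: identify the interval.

Descending from Cb4 to Cbb2 is the same interval as ascending Cbb2 to Cb4.
C to C is the same letter name, plus 2 octaves: a fifteenth.
A perfect fifteenth would be 24 semitones; Cbb2 to Cb4 is 25, one semitone wider, so the interval is augmented.
(Equivalently, a compound augmented octave: an augmented octave plus an octave.)

A15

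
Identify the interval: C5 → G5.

P5

C to G spans five letter names (C-D-E-F-G), so the interval is some kind of fifth.
The perfect fifth spans 7 semitones, and C5 to G5 is exactly 7 semitones — so this is a perfect fifth.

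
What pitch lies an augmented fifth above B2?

Five letter names up from B: F.
An augmented fifth is 8 semitones; 8 semitones up from B2 gives F##3.

F##3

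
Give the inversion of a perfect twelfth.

perfect 4th

First reduce the compound perfect twelfth to its simple form, a perfect fifth.
Interval numbers invert to sum to nine: 5 + 4 = 9, so a fifth inverts to a fourth.
Quality inverts too: perfect stays perfect. That makes the inversion a perfect fourth.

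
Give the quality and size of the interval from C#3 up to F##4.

C to F spans four letter names (C-D-E-F), plus an octave — that makes it an eleventh of some quality.
A perfect eleventh would be 17 semitones; C#3 to F##4 is 18, one semitone wider, so the interval is augmented.
(Equivalently, a compound augmented fourth: an augmented fourth plus an octave.)

A11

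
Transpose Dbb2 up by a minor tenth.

Counting three letter names plus an octave up from D lands on F.
A minor tenth is 15 semitones; 15 semitones up from Dbb2 gives Fbb3.

Fbb3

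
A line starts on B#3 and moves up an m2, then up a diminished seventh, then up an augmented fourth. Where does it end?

B#3 up a minor second → C#4 (1 semitone).
C#4 up a diminished seventh → Bb4 (9 semitones).
Bb4 up an augmented fourth → E5 (6 semitones).

E5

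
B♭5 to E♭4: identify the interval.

Descending from Bb5 to Eb4 is the same interval as ascending Eb4 to Bb5.
E to B spans five letter names (E-F-G-A-B), plus an octave — that makes it a twelfth of some quality.
The perfect twelfth spans 19 semitones, and Eb4 to Bb5 is exactly 19 semitones — so this is a perfect twelfth.
(Equivalently, a compound perfect fifth: a perfect fifth plus an octave.)

P12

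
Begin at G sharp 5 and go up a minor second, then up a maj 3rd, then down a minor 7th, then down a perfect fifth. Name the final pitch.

G sharp 4

G#5 up a minor second → A5 (1 semitone).
Up a major third from A5: C#6 (4 semitones up).
Down a minor seventh from C#6: D#5 (10 semitones down).
D#5 down a perfect fifth → G#4 (7 semitones).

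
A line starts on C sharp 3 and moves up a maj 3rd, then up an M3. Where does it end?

C#3 up a major third → E#3 (4 semitones).
A major third up from E#3 is G##3.

G double-sharp 3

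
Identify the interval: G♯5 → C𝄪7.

augmented eleventh

G to C spans four letter names (G-A-B-C), plus an octave: an eleventh.
G#5 to C##7 spans 18 semitones — one semitone wider than the perfect eleventh (17) — giving an augmented eleventh.
(Equivalently, a compound augmented fourth: an augmented fourth plus an octave.)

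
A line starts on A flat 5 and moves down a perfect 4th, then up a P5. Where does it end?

Ab5 down a perfect fourth → Eb5 (5 semitones).
Up a perfect fifth from Eb5: Bb5 (7 semitones up).

B flat 5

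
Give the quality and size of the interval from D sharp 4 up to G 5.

D to G spans four letter names (D-E-F-G), plus an octave: an eleventh.
D#4 to G5 spans 16 semitones — one semitone narrower than the perfect eleventh (17) — giving a diminished eleventh.
(Equivalently, a compound diminished fourth: a diminished fourth plus an octave.)

d11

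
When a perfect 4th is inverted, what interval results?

Interval numbers invert to sum to nine: 4 + 5 = 9, so a fourth inverts to a fifth.
The quality also flips — perfect stays perfect — giving a perfect fifth.

P5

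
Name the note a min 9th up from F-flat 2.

G-double-flat 3

Two letters up from F (plus an octave) reaches G.
A minor ninth is 13 semitones; 13 semitones up from Fb2 gives Gbb3.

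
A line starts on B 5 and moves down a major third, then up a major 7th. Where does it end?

F sharp 6

Down a major third from B5: G5 (4 semitones down).
A major seventh up from G5 is F#6.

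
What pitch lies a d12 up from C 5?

G flat 6

Five letters up from C (plus an octave) reaches G.
Moving 18 semitones up from C5 (the size of a diminished twelfth) reaches Gb6.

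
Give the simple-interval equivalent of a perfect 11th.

Each octave removed subtracts seven from the number: 11 − 7 = 4.
Quality carries through unchanged, so the simple form is a perfect fourth.

P4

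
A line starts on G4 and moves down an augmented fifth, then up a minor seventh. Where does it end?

Bbb4

An augmented fifth down from G4 is Cb4.
Up a minor seventh from Cb4: Bbb4 (10 semitones up).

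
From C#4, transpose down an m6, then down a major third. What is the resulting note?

C#4 down a minor sixth → E#3 (8 semitones).
A major third down from E#3 is C#3.

C#3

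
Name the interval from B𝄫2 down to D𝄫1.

major thirteenth

Descending from Bbb2 to Dbb1 is the same interval as ascending Dbb1 to Bbb2.
D to B spans six letter names (D-E-F-G-A-B), plus an octave: a thirteenth.
The major thirteenth spans 21 semitones, and Dbb1 to Bbb2 is exactly 21 semitones — so this is a major thirteenth.
(Equivalently, a compound major sixth: a major sixth plus an octave.)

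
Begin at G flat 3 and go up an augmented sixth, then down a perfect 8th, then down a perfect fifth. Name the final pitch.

Up an augmented sixth from Gb3: E4 (10 semitones up).
Down a perfect octave from E4: E3 (12 semitones down).
A perfect fifth down from E3 is A2.

A 2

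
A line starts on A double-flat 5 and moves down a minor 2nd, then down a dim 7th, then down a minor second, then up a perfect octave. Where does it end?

G sharp 5

Down a minor second from Abb5: Gb5 (1 semitone down).
A diminished seventh down from Gb5 is A4.
A minor second down from A4 is G#4.
A perfect octave up from G#4 is G#5.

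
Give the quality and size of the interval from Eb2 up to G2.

E to G spans three letter names (E-F-G): a third.
The major third spans 4 semitones, and Eb2 to G2 is exactly 4 semitones — so this is a major third.

M3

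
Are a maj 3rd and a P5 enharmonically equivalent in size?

A major third is 4 semitones but a perfect fifth is 7 semitones — different sizes.

No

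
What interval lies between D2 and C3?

minor 7th

D to C spans seven letter names (D-E-F-G-A-B-C): a seventh.
At 10 semitones, D2→C3 falls one short of a major seventh: minor.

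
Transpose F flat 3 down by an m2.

E flat 3

Two letter names down from F: E.
A minor second is 1 semitone; 1 semitone down from Fb3 gives Eb3.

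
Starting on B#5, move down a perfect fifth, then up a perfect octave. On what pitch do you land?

Down a perfect fifth from B#5: E#5 (7 semitones down).
E#5 up a perfect octave → E#6 (12 semitones).

E#6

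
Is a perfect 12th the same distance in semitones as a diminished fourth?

No

A perfect twelfth is 19 semitones but a diminished fourth is 4 semitones — different sizes.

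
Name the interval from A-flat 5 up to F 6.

major 6th

A to F spans six letter names (A-B-C-D-E-F): a sixth.
Ab5 to F6 is 9 semitones, matching the major sixth exactly, so the quality is major.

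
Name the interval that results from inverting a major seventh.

Interval numbers invert to sum to nine: 7 + 2 = 9, so a seventh inverts to a second.
Quality inverts too: major becomes minor. That makes the inversion a minor second.

m2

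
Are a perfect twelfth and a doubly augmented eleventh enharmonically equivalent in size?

Yes

A perfect twelfth = 19 semitones = a doubly augmented eleventh; enharmonically equal.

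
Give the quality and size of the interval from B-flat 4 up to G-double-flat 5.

diminished sixth

B to G spans six letter names (B-C-D-E-F-G), so the interval is some kind of sixth.
A major sixth would be 9 semitones; Bb4 to Gbb5 is 7, two semitones narrower, so the interval is diminished.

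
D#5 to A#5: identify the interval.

D to A spans five letter names (D-E-F-G-A): a fifth.
Counting semitones, D#5→A#5 is 7, which is the perfect fifth.

P5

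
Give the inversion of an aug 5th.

diminished fourth

The rule of nine gives the new number: 9 − 5 = 4, so a fifth becomes a fourth.
The quality also flips — augmented becomes diminished — giving a diminished fourth.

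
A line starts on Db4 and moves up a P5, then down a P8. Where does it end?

Db4 up a perfect fifth → Ab4 (7 semitones).
A perfect octave down from Ab4 is Ab3.

Ab3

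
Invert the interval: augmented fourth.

Interval numbers invert to sum to nine: 4 + 5 = 9, so a fourth inverts to a fifth.
The quality also flips — augmented becomes diminished — giving a diminished fifth.

d5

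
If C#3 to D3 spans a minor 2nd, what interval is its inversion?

Interval numbers invert to sum to nine: 2 + 7 = 9, so a second inverts to a seventh.
Quality inverts too: minor becomes major. That makes the inversion a major seventh.

major 7th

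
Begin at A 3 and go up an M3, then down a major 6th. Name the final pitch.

E 3

Up a major third from A3: C#4 (4 semitones up).
A major sixth down from C#4 is E3.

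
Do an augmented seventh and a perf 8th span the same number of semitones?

An augmented seventh spans 12 semitones, and a perfect octave also spans 12 semitones — they're enharmonic.

Yes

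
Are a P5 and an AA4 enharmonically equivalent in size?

Both span 7 semitones: a perfect fifth and a doubly augmented fourth are the same chromatic distance.

Yes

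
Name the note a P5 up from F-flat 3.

Five letter names up from F: C.
A perfect fifth spans 7 semitones, so from Fb3 the target pitch is Cb4.

C-flat 4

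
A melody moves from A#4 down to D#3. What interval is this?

perfect twelfth

Descending from A#4 to D#3 is the same interval as ascending D#3 to A#4.
D to A spans five letter names (D-E-F-G-A), plus an octave: a twelfth.
D#3 to A#4 is 19 semitones, matching the perfect twelfth exactly, so the quality is perfect.
(Equivalently, a compound perfect fifth: a perfect fifth plus an octave.)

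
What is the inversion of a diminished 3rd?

The rule of nine gives the new number: 9 − 3 = 6, so a third becomes a sixth.
And diminished becomes augmented under inversion, so we get an augmented sixth.

A6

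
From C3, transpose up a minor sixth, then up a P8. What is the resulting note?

C3 up a minor sixth → Ab3 (8 semitones).
A perfect octave up from Ab3 is Ab4.

Ab4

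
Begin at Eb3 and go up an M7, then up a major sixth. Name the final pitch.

A major seventh up from Eb3 is D4.
D4 up a major sixth → B4 (9 semitones).

B4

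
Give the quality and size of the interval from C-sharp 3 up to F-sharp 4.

C to F spans four letter names (C-D-E-F), plus an octave: an eleventh.
The perfect eleventh spans 17 semitones, and C#3 to F#4 is exactly 17 semitones — so this is a perfect eleventh.
(Equivalently, a compound perfect fourth: a perfect fourth plus an octave.)

P11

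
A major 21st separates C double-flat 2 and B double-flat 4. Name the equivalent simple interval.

Each octave removed subtracts seven from the number: 21 − 14 = 7.
So a major twenty-first is 2 octaves plus a major seventh. The quality is unchanged.

major 7th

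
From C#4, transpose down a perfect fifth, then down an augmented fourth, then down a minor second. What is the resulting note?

A perfect fifth down from C#4 is F#3.
An augmented fourth down from F#3 is C3.
C3 down a minor second → B2 (1 semitone).

B2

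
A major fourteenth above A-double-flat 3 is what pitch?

G-flat 5

The fourteenth's letter: A up seven letter names plus an octave → G.
A major fourteenth spans 23 semitones, so from Abb3 the target pitch is Gb5.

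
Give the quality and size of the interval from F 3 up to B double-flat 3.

F to B spans four letter names (F-G-A-B), so the interval is some kind of fourth.
F3 to Bbb3 spans 4 semitones — one semitone narrower than the perfect fourth (5) — giving a diminished fourth.

diminished fourth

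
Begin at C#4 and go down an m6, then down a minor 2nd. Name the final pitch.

D##3

A minor sixth down from C#4 is E#3.
Down a minor second from E#3: D##3 (1 semitone down).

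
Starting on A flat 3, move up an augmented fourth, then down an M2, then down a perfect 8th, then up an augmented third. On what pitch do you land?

E sharp 3

Ab3 up an augmented fourth → D4 (6 semitones).
Down a major second from D4: C4 (2 semitones down).
Down a perfect octave from C4: C3 (12 semitones down).
C3 up an augmented third → E#3 (5 semitones).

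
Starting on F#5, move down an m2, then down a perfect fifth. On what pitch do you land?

A#4

Down a minor second from F#5: E#5 (1 semitone down).
A perfect fifth down from E#5 is A#4.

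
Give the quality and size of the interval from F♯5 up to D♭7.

F to D spans six letter names (F-G-A-B-C-D), plus an octave: a thirteenth.
The major thirteenth is 21 semitones; here we have 19, two semitones narrower: diminished.
(Equivalently, a compound diminished sixth: a diminished sixth plus an octave.)

d13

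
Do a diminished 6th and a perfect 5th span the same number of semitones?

Yes

A diminished sixth spans 7 semitones, and a perfect fifth also spans 7 semitones — they're enharmonic.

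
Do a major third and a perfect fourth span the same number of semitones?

No

4 semitones (major third) vs 5 semitones (perfect fourth): not equal.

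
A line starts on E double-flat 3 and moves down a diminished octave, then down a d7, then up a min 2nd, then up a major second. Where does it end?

A 1

Down a diminished octave from Ebb3: Eb2 (11 semitones down).
Eb2 down a diminished seventh → F#1 (9 semitones).
Up a minor second from F#1: G1 (1 semitone up).
A major second up from G1 is A1.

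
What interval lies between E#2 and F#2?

E to F spans two letter names (E-F): a second.
At 1 semitone, E#2→F#2 falls one short of a major second: minor.

minor second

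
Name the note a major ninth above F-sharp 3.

Two letters up from F (plus an octave) reaches G.
Moving 14 semitones up from F#3 (the size of a major ninth) reaches G#4.

G-sharp 4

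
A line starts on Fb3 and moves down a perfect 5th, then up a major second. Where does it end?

Cb3

Down a perfect fifth from Fb3: Bbb2 (7 semitones down).
A major second up from Bbb2 is Cb3.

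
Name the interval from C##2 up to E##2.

major third

C to E spans three letter names (C-D-E): a third.
The major third spans 4 semitones, and C##2 to E##2 is exactly 4 semitones — so this is a major third.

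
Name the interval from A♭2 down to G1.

Descending from Ab2 to G1 is the same interval as ascending G1 to Ab2.
G to A spans two letter names (G-A), plus an octave: a ninth.
G1 to Ab2 is 13 semitones, a half step short of the major ninth (14), so this is minor.
(Equivalently, a compound minor second: a minor second plus an octave.)

minor 9th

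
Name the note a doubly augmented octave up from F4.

F##5

An octave keeps the letter name F, an octave up from F.
Moving 14 semitones up from F4 (the size of a doubly augmented octave) reaches F##5.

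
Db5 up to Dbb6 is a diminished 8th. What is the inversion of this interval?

Interval numbers invert to sum to nine: 8 + 1 = 9, so an octave inverts to a unison.
The quality also flips — diminished becomes augmented — giving an augmented unison.

A1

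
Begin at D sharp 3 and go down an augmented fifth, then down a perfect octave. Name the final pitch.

D#3 down an augmented fifth → G2 (8 semitones).
G2 down a perfect octave → G1 (12 semitones).

G 1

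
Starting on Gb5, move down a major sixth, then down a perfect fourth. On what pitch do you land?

A major sixth down from Gb5 is Bbb4.
Down a perfect fourth from Bbb4: Fb4 (5 semitones down).

Fb4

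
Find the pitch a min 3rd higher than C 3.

E flat 3

Counting three letter names up from C lands on E.
Moving 3 semitones up from C3 (the size of a minor third) reaches Eb3.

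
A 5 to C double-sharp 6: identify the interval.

A to C spans three letter names (A-B-C): a third.
A5 to C##6 spans 5 semitones — one semitone wider than the major third (4) — giving an augmented third.

augmented 3rd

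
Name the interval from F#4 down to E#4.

minor second

Descending from F#4 to E#4 is the same interval as ascending E#4 to F#4.
E to F spans two letter names (E-F): a second.
A major second would be 2 semitones, but E#4 to F#4 is 1 — one semitone narrower, making it a minor second.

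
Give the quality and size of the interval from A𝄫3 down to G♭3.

minor second

Descending from Abb3 to Gb3 is the same interval as ascending Gb3 to Abb3.
G to A spans two letter names (G-A) — that makes it a second of some quality.
Gb3 to Abb3 is 1 semitone, a half step short of the major second (2), so this is minor.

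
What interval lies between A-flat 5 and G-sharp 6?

A to G spans seven letter names (A-B-C-D-E-F-G) — that makes it a seventh of some quality.
The major seventh is 11 semitones; here we have 12, one semitone wider: augmented.

A7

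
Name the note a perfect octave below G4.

An octave keeps the letter name G, an octave down from G.
A perfect octave spans 12 semitones, so from G4 the target pitch is G3.

G3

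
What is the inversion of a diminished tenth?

A6

First reduce the compound diminished tenth to its simple form, a diminished third.
Interval numbers invert to sum to nine: 3 + 6 = 9, so a third inverts to a sixth.
Quality inverts too: diminished becomes augmented. That makes the inversion an augmented sixth.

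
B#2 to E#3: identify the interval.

B to E spans four letter names (B-C-D-E), so the interval is some kind of fourth.
The perfect fourth spans 5 semitones, and B#2 to E#3 is exactly 5 semitones — so this is a perfect fourth.

P4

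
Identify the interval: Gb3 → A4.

G to A spans two letter names (G-A), plus an octave, so the interval is some kind of ninth.
The major ninth is 14 semitones; here we have 15, one semitone wider: augmented.
(Equivalently, a compound augmented second: an augmented second plus an octave.)

augmented 9th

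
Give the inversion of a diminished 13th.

First reduce the compound diminished thirteenth to its simple form, a diminished sixth.
Inverted interval numbers add to nine, so a sixth pairs with a third (6 + 3 = 9).
Quality inverts too: diminished becomes augmented. That makes the inversion an augmented third.

augmented third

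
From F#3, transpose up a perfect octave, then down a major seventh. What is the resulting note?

F#3 up a perfect octave → F#4 (12 semitones).
F#4 down a major seventh → G3 (11 semitones).

G3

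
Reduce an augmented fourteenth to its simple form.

Subtracting seven from the interval number removes an octave: 14 − 7 = 7.
Quality carries through unchanged, so the simple form is an augmented seventh.

augmented 7th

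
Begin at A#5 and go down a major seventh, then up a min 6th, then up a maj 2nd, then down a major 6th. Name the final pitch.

A#5 down a major seventh → B4 (11 semitones).
A minor sixth up from B4 is G5.
A major second up from G5 is A5.
A major sixth down from A5 is C5.

C5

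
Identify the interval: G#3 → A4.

G to A spans two letter names (G-A), plus an octave — that makes it a ninth of some quality.
At 13 semitones, G#3→A4 falls one short of a major ninth: minor.
(Equivalently, a compound minor second: a minor second plus an octave.)

minor ninth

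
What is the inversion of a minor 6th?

Inverted interval numbers add to nine, so a sixth pairs with a third (6 + 3 = 9).
And minor becomes major under inversion, so we get a major third.

M3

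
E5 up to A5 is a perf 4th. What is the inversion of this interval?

The rule of nine gives the new number: 9 − 4 = 5, so a fourth becomes a fifth.
Quality inverts too: perfect stays perfect. That makes the inversion a perfect fifth.

perfect 5th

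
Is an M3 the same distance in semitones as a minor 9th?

A major third is 4 semitones but a minor ninth is 13 semitones — different sizes.

No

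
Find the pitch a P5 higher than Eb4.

Bb4

Counting five letter names up from E lands on B.
A perfect fifth spans 7 semitones, so from Eb4 the target pitch is Bb4.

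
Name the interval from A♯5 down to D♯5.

P5

Descending from A#5 to D#5 is the same interval as ascending D#5 to A#5.
D to A spans five letter names (D-E-F-G-A): a fifth.
D#5 to A#5 is 7 semitones, matching the perfect fifth exactly, so the quality is perfect.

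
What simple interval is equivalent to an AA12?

AA5

Subtracting seven from the interval number removes an octave: 12 − 7 = 5.
That makes a doubly augmented twelfth a compound doubly augmented fifth — an octave plus a doubly augmented fifth.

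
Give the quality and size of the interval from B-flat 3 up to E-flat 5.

perfect 11th

B to E spans four letter names (B-C-D-E), plus an octave — that makes it an eleventh of some quality.
The perfect eleventh spans 17 semitones, and Bb3 to Eb5 is exactly 17 semitones — so this is a perfect eleventh.
(Equivalently, a compound perfect fourth: a perfect fourth plus an octave.)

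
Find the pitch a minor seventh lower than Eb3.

F2

Seven letter names down from E: F.
A minor seventh is 10 semitones; 10 semitones down from Eb3 gives F2.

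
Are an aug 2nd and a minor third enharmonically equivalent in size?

Yes

An augmented second spans 3 semitones, and a minor third also spans 3 semitones — they're enharmonic.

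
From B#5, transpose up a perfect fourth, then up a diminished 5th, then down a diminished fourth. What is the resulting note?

A perfect fourth up from B#5 is E#6.
E#6 up a diminished fifth → B6 (6 semitones).
B6 down a diminished fourth → F##6 (4 semitones).

F##6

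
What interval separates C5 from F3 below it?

perfect twelfth

Descending from C5 to F3 is the same interval as ascending F3 to C5.
F to C spans five letter names (F-G-A-B-C), plus an octave, so the interval is some kind of twelfth.
The perfect twelfth spans 19 semitones, and F3 to C5 is exactly 19 semitones — so this is a perfect twelfth.
(Equivalently, a compound perfect fifth: a perfect fifth plus an octave.)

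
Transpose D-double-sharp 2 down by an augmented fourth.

Four letter names down from D: A.
An augmented fourth is 6 semitones; 6 semitones down from D##2 gives A#1.

A-sharp 1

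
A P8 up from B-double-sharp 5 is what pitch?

For an octave the letter name doesn't change: still B, an octave up.
Moving 12 semitones up from B##5 (the size of a perfect octave) reaches B##6.

B-double-sharp 6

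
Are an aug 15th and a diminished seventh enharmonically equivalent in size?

No

An augmented fifteenth spans 25 semitones; a diminished seventh spans 9 semitones. They differ by 16.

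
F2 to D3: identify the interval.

F to D spans six letter names (F-G-A-B-C-D): a sixth.
The major sixth spans 9 semitones, and F2 to D3 is exactly 9 semitones — so this is a major sixth.

major sixth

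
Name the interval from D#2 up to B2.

minor sixth

D to B spans six letter names (D-E-F-G-A-B): a sixth.
At 8 semitones, D#2→B2 falls one short of a major sixth: minor.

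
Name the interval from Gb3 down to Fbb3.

Descending from Gb3 to Fbb3 is the same interval as ascending Fbb3 to Gb3.
F to G spans two letter names (F-G), so the interval is some kind of second.
Fbb3 to Gb3 spans 3 semitones — one semitone wider than the major second (2) — giving an augmented second.

A2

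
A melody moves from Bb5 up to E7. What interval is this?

B to E spans four letter names (B-C-D-E), plus an octave: an eleventh.
Bb5 to E7 spans 18 semitones — one semitone wider than the perfect eleventh (17) — giving an augmented eleventh.
(Equivalently, a compound augmented fourth: an augmented fourth plus an octave.)

A11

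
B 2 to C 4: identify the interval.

B to C spans two letter names (B-C), plus an octave: a ninth.
B2 to C4 is 13 semitones, a half step short of the major ninth (14), so this is minor.
(Equivalently, a compound minor second: a minor second plus an octave.)

minor 9th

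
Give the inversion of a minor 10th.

First reduce the compound minor tenth to its simple form, a minor third.
Interval numbers invert to sum to nine: 3 + 6 = 9, so a third inverts to a sixth.
Quality inverts too: minor becomes major. That makes the inversion a major sixth.

major sixth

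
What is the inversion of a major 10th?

m6

First reduce the compound major tenth to its simple form, a major third.
Interval numbers invert to sum to nine: 3 + 6 = 9, so a third inverts to a sixth.
And major becomes minor under inversion, so we get a minor sixth.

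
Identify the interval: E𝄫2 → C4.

augmented thirteenth

E to C spans six letter names (E-F-G-A-B-C), plus an octave: a thirteenth.
The major thirteenth is 21 semitones; here we have 22, one semitone wider: augmented.
(Equivalently, a compound augmented sixth: an augmented sixth plus an octave.)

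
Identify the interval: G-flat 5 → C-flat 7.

G to C spans four letter names (G-A-B-C), plus an octave: an eleventh.
Gb5 to Cb7 is 17 semitones, matching the perfect eleventh exactly, so the quality is perfect.
(Equivalently, a compound perfect fourth: a perfect fourth plus an octave.)

P11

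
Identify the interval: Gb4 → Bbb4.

minor third

G to B spans three letter names (G-A-B), so the interval is some kind of third.
A major third would be 4 semitones, but Gb4 to Bbb4 is 3 — one semitone narrower, making it a minor third.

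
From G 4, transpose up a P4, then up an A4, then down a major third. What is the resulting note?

D 5

A perfect fourth up from G4 is C5.
Up an augmented fourth from C5: F#5 (6 semitones up).
F#5 down a major third → D5 (4 semitones).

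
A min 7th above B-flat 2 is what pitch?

The seventh takes the letter from B up to A.
A minor seventh is 10 semitones; 10 semitones up from Bb2 gives Ab3.

A-flat 3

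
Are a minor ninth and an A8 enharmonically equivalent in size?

A minor ninth spans 13 semitones, and an augmented octave also spans 13 semitones — they're enharmonic.

Yes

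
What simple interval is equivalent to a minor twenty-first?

m7

Take out 2 octaves (14 from the number): 21 − 14 = 7.
Quality carries through unchanged, so the simple form is a minor seventh.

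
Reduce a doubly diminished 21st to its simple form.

Each octave removed subtracts seven from the number: 21 − 14 = 7.
That makes a doubly diminished twenty-first a compound doubly diminished seventh — 2 octaves plus a doubly diminished seventh.

doubly diminished 7th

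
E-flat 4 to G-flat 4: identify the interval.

minor third

E to G spans three letter names (E-F-G) — that makes it a third of some quality.
A major third would be 4 semitones, but Eb4 to Gb4 is 3 — one semitone narrower, making it a minor third.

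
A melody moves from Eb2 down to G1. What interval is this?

minor 6th

Descending from Eb2 to G1 is the same interval as ascending G1 to Eb2.
G to E spans six letter names (G-A-B-C-D-E): a sixth.
At 8 semitones, G1→Eb2 falls one short of a major sixth: minor.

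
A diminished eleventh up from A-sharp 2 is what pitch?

D 4

The eleventh's letter: A up four letter names plus an octave → D.
A diminished eleventh is 16 semitones; 16 semitones up from A#2 gives D4.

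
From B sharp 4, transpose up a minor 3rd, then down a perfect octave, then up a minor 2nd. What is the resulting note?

A minor third up from B#4 is D#5.
Down a perfect octave from D#5: D#4 (12 semitones down).
D#4 up a minor second → E4 (1 semitone).

E 4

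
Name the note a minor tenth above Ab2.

Cb4

Counting three letter names plus an octave up from A lands on C.
A minor tenth is 15 semitones; 15 semitones up from Ab2 gives Cb4.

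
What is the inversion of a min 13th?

major third

First reduce the compound minor thirteenth to its simple form, a minor sixth.
Inverted interval numbers add to nine, so a sixth pairs with a third (6 + 3 = 9).
Quality inverts too: minor becomes major. That makes the inversion a major third.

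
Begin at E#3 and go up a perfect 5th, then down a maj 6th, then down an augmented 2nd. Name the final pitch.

A perfect fifth up from E#3 is B#3.
Down a major sixth from B#3: D#3 (9 semitones down).
An augmented second down from D#3 is C3.

C3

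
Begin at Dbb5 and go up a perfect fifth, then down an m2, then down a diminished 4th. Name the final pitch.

A perfect fifth up from Dbb5 is Abb5.
A minor second down from Abb5 is Gb5.
A diminished fourth down from Gb5 is D5.

D5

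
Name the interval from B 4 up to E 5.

B to E spans four letter names (B-C-D-E): a fourth.
B4 to E5 is 5 semitones, matching the perfect fourth exactly, so the quality is perfect.

perfect fourth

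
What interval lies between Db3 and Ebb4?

D to E spans two letter names (D-E), plus an octave, so the interval is some kind of ninth.
A major ninth would be 14 semitones, but Db3 to Ebb4 is 13 — one semitone narrower, making it a minor ninth.
(Equivalently, a compound minor second: a minor second plus an octave.)

minor ninth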